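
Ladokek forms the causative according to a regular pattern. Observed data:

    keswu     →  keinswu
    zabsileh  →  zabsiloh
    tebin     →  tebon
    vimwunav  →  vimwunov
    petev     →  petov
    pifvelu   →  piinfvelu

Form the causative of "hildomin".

hildomon

pifvelu and petev both begin with p- yet inflect differently (piinfvelu, petov), so the first letter is not what conditions the rule; the final letter is.
"hildomin" ends in -n. The one such stem in the data (tebin → tebon) changes the last vowel to 'o' (as do vimwunav, zabsileh), so the same rule applies.
So hildomin → hildomon.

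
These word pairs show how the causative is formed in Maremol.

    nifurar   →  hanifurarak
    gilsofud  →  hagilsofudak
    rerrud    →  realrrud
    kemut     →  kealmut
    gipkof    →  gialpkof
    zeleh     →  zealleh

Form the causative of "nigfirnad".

hanigfirnadak

"nigfirnad" has 3 vowels. The stems with 3 vowels (nifurar → hanifurarak, gilsofud → hagilsofudak) add ha- … -ak around the stem.
The other pattern: stems with 2 vowels insert -al- after the first vowel.
So nigfirnad → hanigfirnadak.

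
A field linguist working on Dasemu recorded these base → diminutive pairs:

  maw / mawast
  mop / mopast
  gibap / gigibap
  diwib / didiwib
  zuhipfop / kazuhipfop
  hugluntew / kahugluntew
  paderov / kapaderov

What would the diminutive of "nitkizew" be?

kanitkizew

mop and gibap both end in -p yet inflect differently (mopast, gigibap), so the final letter is not what conditions the rule; the number of vowels is.
"nitkizew" has 3 vowels. The stems with 3 vowels (zuhipfop → kazuhipfop, hugluntew → kahugluntew, paderov → kapaderov) add the prefix ka-.
So nitkizew → kanitkizew.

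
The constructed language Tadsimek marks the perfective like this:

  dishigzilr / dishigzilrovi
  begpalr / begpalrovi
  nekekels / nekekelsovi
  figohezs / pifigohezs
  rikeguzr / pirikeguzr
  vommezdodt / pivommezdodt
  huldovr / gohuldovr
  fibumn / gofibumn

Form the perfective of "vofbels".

nekekels and figohezs both end in -s yet inflect differently (nekekelsovi, pifigohezs), so the final letter is not what conditions the rule; the second-to-last letter is.
"vofbels" has second-to-last letter 'l'. The stems whose second-to-last letter is 'l' (dishigzilr → dishigzilrovi, begpalr → begpalrovi, nekekels → nekekelsovi) add -ovi.
The other patterns: stems whose second-to-last letter is 'd' or 'z' add the prefix pi-; stems whose second-to-last letter is 'm' or 'v' add the prefix go-.
So vofbels → vofbelsovi.

vofbelsovi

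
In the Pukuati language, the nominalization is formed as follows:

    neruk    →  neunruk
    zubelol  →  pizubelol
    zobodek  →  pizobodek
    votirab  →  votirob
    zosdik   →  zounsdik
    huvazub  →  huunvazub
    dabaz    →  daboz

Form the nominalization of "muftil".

zobodek and neruk both end in -k yet inflect differently (pizobodek, neunruk), so the final letter is not what conditions the rule; the last vowel is.
"muftil" has last vowel 'i'. The one such stem in the data (zosdik → zounsdik) inserts -un- after the first vowel (as do neruk, huvazub), so the same rule applies.
The other patterns: stems whose last vowel is 'e' or 'o' add the prefix pi-; stems whose last vowel is 'a' change the last vowel to 'o'.
So muftil → muunftil.

muunftil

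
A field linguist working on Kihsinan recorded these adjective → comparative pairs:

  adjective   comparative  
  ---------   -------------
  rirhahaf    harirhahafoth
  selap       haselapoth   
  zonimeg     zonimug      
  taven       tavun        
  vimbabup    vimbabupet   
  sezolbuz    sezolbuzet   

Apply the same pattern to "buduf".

"buduf" has last vowel 'u'. The stems whose last vowel is 'u' (vimbabup → vimbabupet, sezolbuz → sezolbuzet) add -et.
The other patterns: stems whose last vowel is 'a' add ha- … -oth around the stem; stems whose last vowel is 'e' change the last vowel to 'u'.
So buduf → budufet.

budufet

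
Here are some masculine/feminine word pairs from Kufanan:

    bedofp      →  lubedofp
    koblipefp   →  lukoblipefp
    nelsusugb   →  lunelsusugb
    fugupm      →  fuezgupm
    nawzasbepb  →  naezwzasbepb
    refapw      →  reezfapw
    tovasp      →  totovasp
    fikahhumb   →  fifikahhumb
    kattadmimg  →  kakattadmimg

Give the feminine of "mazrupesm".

nelsusugb and nawzasbepb both end in -b yet inflect differently (lunelsusugb, naezwzasbepb), so the final letter is not what conditions the rule; the second-to-last letter is.
"mazrupesm" has second-to-last letter 's'. The one such stem in the data (tovasp → totovasp) repeats the first consonant+vowel as a prefix (as do fikahhumb, kattadmimg), so the same rule applies.
The other patterns: stems whose second-to-last letter is 'f' or 'g' add the prefix lu-; stems whose second-to-last letter is 'p' insert -ez- after the first vowel.
So mazrupesm → mamazrupesm.

mamazrupesm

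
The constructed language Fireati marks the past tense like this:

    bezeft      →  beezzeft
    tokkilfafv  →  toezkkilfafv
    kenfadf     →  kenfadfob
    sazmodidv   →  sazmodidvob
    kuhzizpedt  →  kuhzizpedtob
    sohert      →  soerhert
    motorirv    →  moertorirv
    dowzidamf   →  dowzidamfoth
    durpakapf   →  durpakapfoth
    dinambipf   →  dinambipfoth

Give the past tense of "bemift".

beezmift

tokkilfafv and sazmodidv both end in -v yet inflect differently (toezkkilfafv, sazmodidvob), so the final letter is not what conditions the rule; the second-to-last letter is.
"bemift" has second-to-last letter 'f'. The stems whose second-to-last letter is 'f' (bezeft → beezzeft, tokkilfafv → toezkkilfafv) insert -ez- after the first vowel.
So bemift → beezmift.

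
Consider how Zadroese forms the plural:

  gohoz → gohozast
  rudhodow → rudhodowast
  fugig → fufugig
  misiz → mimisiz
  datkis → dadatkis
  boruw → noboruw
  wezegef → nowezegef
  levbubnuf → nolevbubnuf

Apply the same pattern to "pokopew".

nopokopew

gohoz and misiz both end in -z yet inflect differently (gohozast, mimisiz), so the final letter is not what conditions the rule; the last vowel is.
"pokopew" has last vowel 'e'. The one such stem in the data (wezegef → nowezegef) adds the prefix no-, so the same rule applies.
The other patterns: stems whose last vowel is 'o' add -ast; stems whose last vowel is 'i' repeat the first consonant+vowel as a prefix.
So pokopew → nopokopew.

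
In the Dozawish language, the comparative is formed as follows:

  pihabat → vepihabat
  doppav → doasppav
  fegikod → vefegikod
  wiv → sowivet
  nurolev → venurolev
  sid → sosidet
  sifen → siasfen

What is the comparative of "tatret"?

taastret

wiv and doppav both end in -v yet inflect differently (sowivet, doasppav), so the final letter is not what conditions the rule; the number of vowels is.
"tatret" has 2 vowels. The stems with 2 vowels (doppav → doasppav, sifen → siasfen) insert -as- after the first vowel.
So tatret → taastret.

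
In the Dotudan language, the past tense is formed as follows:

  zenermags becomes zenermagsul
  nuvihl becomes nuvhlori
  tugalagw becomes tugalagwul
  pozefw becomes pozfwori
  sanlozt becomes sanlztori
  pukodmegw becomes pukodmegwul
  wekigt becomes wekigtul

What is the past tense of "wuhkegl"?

"wuhkegl" has second-to-last letter 'g'. The stems whose second-to-last letter is 'g' (wekigt → wekigtul, zenermags → zenermagsul, pukodmegw → pukodmegwul) add -ul.
So wuhkegl → wuhkeglul.

wuhkeglul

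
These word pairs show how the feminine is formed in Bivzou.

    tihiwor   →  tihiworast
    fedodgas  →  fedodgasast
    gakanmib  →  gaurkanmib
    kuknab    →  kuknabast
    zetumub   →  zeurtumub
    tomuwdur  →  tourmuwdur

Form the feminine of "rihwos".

rihwosast

kuknab and zetumub both end in -b yet inflect differently (kuknabast, zeurtumub), so the final letter is not what conditions the rule; the last vowel is.
"rihwos" has last vowel 'o'. The one such stem in the data (tihiwor → tihiworast) adds -ast, so the same rule applies.
The other pattern: stems whose last vowel is 'i' or 'u' insert -ur- after the first vowel.
So rihwos → rihwosast.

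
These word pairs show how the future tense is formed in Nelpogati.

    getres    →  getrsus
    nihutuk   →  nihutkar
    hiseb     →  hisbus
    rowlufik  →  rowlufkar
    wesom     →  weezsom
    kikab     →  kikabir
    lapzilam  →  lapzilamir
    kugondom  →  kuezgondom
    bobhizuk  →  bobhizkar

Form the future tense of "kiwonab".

kiwonabir

hiseb and kikab both end in -b yet inflect differently (hisbus, kikabir), so the final letter is not what conditions the rule; the last vowel is.
"kiwonab" has last vowel 'a'. The stems whose last vowel is 'a' (kikab → kikabir, lapzilam → lapzilamir) add -ir.
The other patterns: stems whose last vowel is 'e' delete the last vowel and add -us; stems whose last vowel is 'o' insert -ez- after the first vowel; stems whose last vowel is 'i' or 'u' delete the last vowel and add -ar.
So kiwonab → kiwonabir.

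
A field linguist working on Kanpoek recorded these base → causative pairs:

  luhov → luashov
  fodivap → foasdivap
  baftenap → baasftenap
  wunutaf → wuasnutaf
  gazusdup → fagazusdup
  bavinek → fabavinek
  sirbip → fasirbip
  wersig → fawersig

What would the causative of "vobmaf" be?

voasbmaf

"vobmaf" has last vowel 'a'. The stems whose last vowel is 'a' (fodivap → foasdivap, baftenap → baasftenap, wunutaf → wuasnutaf) insert -as- after the first vowel.
The other pattern: stems whose last vowel is 'e', 'i' or 'u' add the prefix fa-.
So vobmaf → voasbmaf.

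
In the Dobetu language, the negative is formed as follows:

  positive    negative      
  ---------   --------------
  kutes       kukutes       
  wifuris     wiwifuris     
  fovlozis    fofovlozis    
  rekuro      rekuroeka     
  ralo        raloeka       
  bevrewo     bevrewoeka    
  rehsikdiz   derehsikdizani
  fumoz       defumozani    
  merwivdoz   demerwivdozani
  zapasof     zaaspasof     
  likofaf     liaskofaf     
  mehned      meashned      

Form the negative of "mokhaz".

demokhazani

wifuris and rehsikdiz both have last vowel 'i' yet inflect differently (wiwifuris, derehsikdizani), so the last vowel is not what conditions the rule; the final letter is.
"mokhaz" ends in -z. The stems ending in -z (rehsikdiz → derehsikdizani, fumoz → defumozani, merwivdoz → demerwivdozani) add de- … -ani around the stem.
The other patterns: stems ending in -s repeat the first consonant+vowel as a prefix; stems ending in -o add -eka; stems ending in -d or -f insert -as- after the first vowel.
So mokhaz → demokhazani.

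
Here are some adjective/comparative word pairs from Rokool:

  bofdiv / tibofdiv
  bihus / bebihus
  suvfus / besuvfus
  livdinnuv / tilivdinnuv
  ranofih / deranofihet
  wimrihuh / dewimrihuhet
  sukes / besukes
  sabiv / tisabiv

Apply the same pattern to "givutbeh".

"givutbeh" ends in -h. The stems ending in -h (wimrihuh → dewimrihuhet, ranofih → deranofihet) add de- … -et around the stem.
So givutbeh → degivutbehet.

degivutbehet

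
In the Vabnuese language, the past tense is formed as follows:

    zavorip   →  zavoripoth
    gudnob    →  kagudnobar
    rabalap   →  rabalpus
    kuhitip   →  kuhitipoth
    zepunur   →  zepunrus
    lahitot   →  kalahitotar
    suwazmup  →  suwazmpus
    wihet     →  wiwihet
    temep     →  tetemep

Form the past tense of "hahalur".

temep and kuhitip both end in -p yet inflect differently (tetemep, kuhitipoth), so the final letter is not what conditions the rule; the last vowel is.
"hahalur" has last vowel 'u'. The stems whose last vowel is 'u' (suwazmup → suwazmpus, zepunur → zepunrus) delete the last vowel and add -us.
The other patterns: stems whose last vowel is 'e' repeat the first consonant+vowel as a prefix; stems whose last vowel is 'i' add -oth; stems whose last vowel is 'o' add ka- … -ar around the stem.
So hahalur → hahalrus.

hahalrus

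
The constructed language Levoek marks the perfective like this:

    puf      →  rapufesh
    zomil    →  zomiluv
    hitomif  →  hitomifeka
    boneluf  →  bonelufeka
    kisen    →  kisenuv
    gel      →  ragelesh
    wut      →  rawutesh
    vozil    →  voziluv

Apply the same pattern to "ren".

rarenesh

gel and vozil both end in -l yet inflect differently (ragelesh, voziluv), so the final letter is not what conditions the rule; the number of vowels is.
"ren" has 1 vowel. The stems with 1 vowel (gel → ragelesh, puf → rapufesh, wut → rawutesh) add ra- … -esh around the stem.
So ren → rarenesh.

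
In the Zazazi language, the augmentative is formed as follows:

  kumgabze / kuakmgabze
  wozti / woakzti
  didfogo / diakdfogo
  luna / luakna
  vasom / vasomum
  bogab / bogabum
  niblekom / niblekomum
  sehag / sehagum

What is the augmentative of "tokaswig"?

didfogo and vasom both have last vowel 'o' yet inflect differently (diakdfogo, vasomum), so the last vowel is not what conditions the rule; whether the stem ends in a vowel or a consonant is.
"tokaswig" ends in a consonant. The stems ending in a consonant (vasom → vasomum, bogab → bogabum, niblekom → niblekomum) add -um.
The other pattern: stems ending in a vowel insert -ak- after the first vowel.
So tokaswig → tokaswigum.

tokaswigum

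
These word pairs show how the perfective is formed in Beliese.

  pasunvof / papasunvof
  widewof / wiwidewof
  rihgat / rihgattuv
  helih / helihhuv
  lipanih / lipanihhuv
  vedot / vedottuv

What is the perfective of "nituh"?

"nituh" ends in -h. The stems ending in -h (helih → helihhuv, lipanih → lipanihhuv) double the final consonant and add -uv.
So nituh → nituhhuv.

nituhhuv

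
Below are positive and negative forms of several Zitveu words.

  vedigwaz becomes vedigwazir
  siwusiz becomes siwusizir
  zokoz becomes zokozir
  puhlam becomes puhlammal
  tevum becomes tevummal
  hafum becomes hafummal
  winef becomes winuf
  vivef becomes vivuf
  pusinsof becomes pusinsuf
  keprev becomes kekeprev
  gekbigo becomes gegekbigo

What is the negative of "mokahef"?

mokahuf

"mokahef" ends in -f. The stems ending in -f (winef → winuf, vivef → vivuf, pusinsof → pusinsuf) change the last vowel to 'u'.
So mokahef → mokahuf.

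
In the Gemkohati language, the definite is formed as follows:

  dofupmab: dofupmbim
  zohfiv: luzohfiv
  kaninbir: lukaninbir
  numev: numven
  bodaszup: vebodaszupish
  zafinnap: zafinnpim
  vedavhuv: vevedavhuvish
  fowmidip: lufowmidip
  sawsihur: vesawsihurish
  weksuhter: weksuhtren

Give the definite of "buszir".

lubuszir

numev and vedavhuv both end in -v yet inflect differently (numven, vevedavhuvish), so the final letter is not what conditions the rule; the last vowel is.
"buszir" has last vowel 'i'. The stems whose last vowel is 'i' (fowmidip → lufowmidip, kaninbir → lukaninbir, zohfiv → luzohfiv) add the prefix lu-.
So buszir → lubuszir.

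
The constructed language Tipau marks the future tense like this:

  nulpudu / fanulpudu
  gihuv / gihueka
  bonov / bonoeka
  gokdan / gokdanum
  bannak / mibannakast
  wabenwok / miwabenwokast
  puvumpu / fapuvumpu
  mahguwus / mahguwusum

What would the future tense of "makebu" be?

famakebu

wabenwok and bonov both have last vowel 'o' yet inflect differently (miwabenwokast, bonoeka), so the last vowel is not what conditions the rule; the final letter is.
"makebu" ends in -u. The stems ending in -u (nulpudu → fanulpudu, puvumpu → fapuvumpu) add the prefix fa-.
The other patterns: stems ending in -k add mi- … -ast around the stem; stems ending in -v drop the final letter and add -eka; stems ending in -n or -s add -um.
So makebu → famakebu.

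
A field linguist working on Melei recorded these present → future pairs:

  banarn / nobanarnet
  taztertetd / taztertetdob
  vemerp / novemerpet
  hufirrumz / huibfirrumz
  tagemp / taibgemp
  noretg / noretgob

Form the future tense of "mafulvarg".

tagemp and vemerp both end in -p yet inflect differently (taibgemp, novemerpet), so the final letter is not what conditions the rule; the second-to-last letter is.
"mafulvarg" has second-to-last letter 'r'. The stems whose second-to-last letter is 'r' (banarn → nobanarnet, vemerp → novemerpet) add no- … -et around the stem.
The other patterns: stems whose second-to-last letter is 'm' insert -ib- after the first vowel; stems whose second-to-last letter is 't' add -ob.
So mafulvarg → nomafulvarget.

nomafulvarget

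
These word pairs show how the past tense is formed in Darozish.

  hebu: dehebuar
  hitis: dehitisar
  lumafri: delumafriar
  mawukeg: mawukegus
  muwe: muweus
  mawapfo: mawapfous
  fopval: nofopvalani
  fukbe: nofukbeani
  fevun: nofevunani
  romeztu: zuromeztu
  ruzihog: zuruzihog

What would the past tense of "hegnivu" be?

muwe and fukbe both end in -e yet inflect differently (muweus, nofukbeani), so the final letter is not what conditions the rule; the first letter is.
"hegnivu" begins with h-. The stems beginning with h- (hebu → dehebuar, hitis → dehitisar) add de- … -ar around the stem.
The other patterns: stems beginning with m- add -us; stems beginning with f- add no- … -ani around the stem; stems beginning with r- add the prefix zu-.
So hegnivu → dehegnivuar.

dehegnivuar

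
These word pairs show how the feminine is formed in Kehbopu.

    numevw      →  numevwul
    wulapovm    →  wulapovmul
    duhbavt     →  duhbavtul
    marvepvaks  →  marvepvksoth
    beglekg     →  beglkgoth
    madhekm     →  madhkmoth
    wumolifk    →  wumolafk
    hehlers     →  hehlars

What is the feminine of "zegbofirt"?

wulapovm and madhekm both end in -m yet inflect differently (wulapovmul, madhkmoth), so the final letter is not what conditions the rule; the second-to-last letter is.
"zegbofirt" has second-to-last letter 'r'. The one such stem in the data (hehlers → hehlars) changes the last vowel to 'a' (as does wumolifk), so the same rule applies.
The other patterns: stems whose second-to-last letter is 'v' add -ul; stems whose second-to-last letter is 'k' delete the last vowel and add -oth.
So zegbofirt → zegbofart.

zegbofart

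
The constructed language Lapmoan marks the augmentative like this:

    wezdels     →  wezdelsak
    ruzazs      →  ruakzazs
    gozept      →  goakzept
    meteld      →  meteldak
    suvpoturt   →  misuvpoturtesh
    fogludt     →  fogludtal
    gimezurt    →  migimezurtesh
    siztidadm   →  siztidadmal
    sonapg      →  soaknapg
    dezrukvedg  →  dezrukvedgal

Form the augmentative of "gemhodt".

fogludt and gimezurt both end in -t yet inflect differently (fogludtal, migimezurtesh), so the final letter is not what conditions the rule; the second-to-last letter is.
"gemhodt" has second-to-last letter 'd'. The stems whose second-to-last letter is 'd' (siztidadm → siztidadmal, dezrukvedg → dezrukvedgal, fogludt → fogludtal) add -al.
The other patterns: stems whose second-to-last letter is 'r' add mi- … -esh around the stem; stems whose second-to-last letter is 'l' add -ak; stems whose second-to-last letter is 'p' or 'z' insert -ak- after the first vowel.
So gemhodt → gemhodtal.

gemhodtal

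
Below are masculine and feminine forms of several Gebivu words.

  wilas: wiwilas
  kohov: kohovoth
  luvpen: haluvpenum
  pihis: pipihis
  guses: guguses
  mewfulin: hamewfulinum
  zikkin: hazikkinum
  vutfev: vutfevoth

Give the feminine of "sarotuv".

vutfev and luvpen both have last vowel 'e' yet inflect differently (vutfevoth, haluvpenum), so the last vowel is not what conditions the rule; the final letter is.
"sarotuv" ends in -v. The stems ending in -v (vutfev → vutfevoth, kohov → kohovoth) add -oth.
The other patterns: stems ending in -n add ha- … -um around the stem; stems ending in -s repeat the first consonant+vowel as a prefix.
So sarotuv → sarotuvoth.

sarotuvoth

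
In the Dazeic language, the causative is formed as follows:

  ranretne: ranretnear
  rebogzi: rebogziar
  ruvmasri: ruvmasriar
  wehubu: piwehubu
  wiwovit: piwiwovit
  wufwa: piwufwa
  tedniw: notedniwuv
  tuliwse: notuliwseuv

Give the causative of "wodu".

ranretne and tuliwse both end in -e yet inflect differently (ranretnear, notuliwseuv), so the final letter is not what conditions the rule; the first letter is.
"wodu" begins with w-. The stems beginning with w- (wehubu → piwehubu, wiwovit → piwiwovit, wufwa → piwufwa) add the prefix pi-.
The other patterns: stems beginning with r- add -ar; stems beginning with t- add no- … -uv around the stem.
So wodu → piwodu.

piwodu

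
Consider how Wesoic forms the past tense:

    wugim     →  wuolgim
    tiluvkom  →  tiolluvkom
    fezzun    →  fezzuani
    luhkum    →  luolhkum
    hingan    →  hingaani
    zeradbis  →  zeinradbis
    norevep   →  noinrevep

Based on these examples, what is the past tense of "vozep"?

"vozep" ends in -p. The one such stem in the data (norevep → noinrevep) inserts -in- after the first vowel (as does zeradbis), so the same rule applies.
The other patterns: stems ending in -m insert -ol- after the first vowel; stems ending in -n drop the final letter and add -ani.
So vozep → voinzep.

voinzep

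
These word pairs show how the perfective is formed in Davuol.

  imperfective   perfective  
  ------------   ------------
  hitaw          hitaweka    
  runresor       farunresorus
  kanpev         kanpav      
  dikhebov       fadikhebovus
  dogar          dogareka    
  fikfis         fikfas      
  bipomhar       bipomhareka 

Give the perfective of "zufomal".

dikhebov and kanpev both end in -v yet inflect differently (fadikhebovus, kanpav), so the final letter is not what conditions the rule; the last vowel is.
"zufomal" has last vowel 'a'. The stems whose last vowel is 'a' (bipomhar → bipomhareka, dogar → dogareka, hitaw → hitaweka) add -eka.
The other patterns: stems whose last vowel is 'o' add fa- … -us around the stem; stems whose last vowel is 'e' or 'i' change the last vowel to 'a'.
So zufomal → zufomaleka.

zufomaleka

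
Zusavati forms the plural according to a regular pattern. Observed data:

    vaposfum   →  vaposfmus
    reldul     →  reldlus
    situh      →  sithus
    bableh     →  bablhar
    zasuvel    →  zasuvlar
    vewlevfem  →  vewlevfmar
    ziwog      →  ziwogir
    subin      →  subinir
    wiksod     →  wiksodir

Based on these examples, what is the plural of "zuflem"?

"zuflem" has last vowel 'e'. The stems whose last vowel is 'e' (bableh → bablhar, zasuvel → zasuvlar, vewlevfem → vewlevfmar) delete the last vowel and add -ar.
The other patterns: stems whose last vowel is 'u' delete the last vowel and add -us; stems whose last vowel is 'i' or 'o' add -ir.
So zuflem → zuflmar.

zuflmar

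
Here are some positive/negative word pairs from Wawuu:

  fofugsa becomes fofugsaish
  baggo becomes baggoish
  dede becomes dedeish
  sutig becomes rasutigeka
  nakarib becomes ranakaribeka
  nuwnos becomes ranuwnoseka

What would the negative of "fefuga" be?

baggo and nuwnos both have last vowel 'o' yet inflect differently (baggoish, ranuwnoseka), so the last vowel is not what conditions the rule; whether the stem ends in a vowel or a consonant is.
"fefuga" ends in a vowel. The stems ending in a vowel (baggo → baggoish, dede → dedeish, fofugsa → fofugsaish) add -ish.
So fefuga → fefugaish.

fefugaish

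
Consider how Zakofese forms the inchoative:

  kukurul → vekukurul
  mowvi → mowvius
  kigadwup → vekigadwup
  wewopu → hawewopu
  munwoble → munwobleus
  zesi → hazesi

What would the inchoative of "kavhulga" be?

vekavhulga

mowvi and zesi both end in -i yet inflect differently (mowvius, hazesi), so the final letter is not what conditions the rule; the first letter is.
"kavhulga" begins with k-. The stems beginning with k- (kukurul → vekukurul, kigadwup → vekigadwup) add the prefix ve-.
The other patterns: stems beginning with m- add -us; stems beginning with w- or z- add the prefix ha-.
So kavhulga → vekavhulga.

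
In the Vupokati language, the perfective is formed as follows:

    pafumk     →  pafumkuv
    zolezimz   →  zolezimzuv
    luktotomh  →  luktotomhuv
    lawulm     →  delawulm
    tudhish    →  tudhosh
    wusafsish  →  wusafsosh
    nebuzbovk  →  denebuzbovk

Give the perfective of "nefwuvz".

"nefwuvz" has second-to-last letter 'v'. The one such stem in the data (nebuzbovk → denebuzbovk) adds the prefix de-, so the same rule applies.
So nefwuvz → denefwuvz.

denefwuvz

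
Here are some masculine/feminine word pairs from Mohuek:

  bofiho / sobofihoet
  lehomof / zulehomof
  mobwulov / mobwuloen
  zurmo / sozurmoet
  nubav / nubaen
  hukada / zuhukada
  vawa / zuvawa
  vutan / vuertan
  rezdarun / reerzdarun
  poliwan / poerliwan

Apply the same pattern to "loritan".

nubav and poliwan both have last vowel 'a' yet inflect differently (nubaen, poerliwan), so the last vowel is not what conditions the rule; the final letter is.
"loritan" ends in -n. The stems ending in -n (poliwan → poerliwan, vutan → vuertan, rezdarun → reerzdarun) insert -er- after the first vowel.
So loritan → loerritan.

loerritan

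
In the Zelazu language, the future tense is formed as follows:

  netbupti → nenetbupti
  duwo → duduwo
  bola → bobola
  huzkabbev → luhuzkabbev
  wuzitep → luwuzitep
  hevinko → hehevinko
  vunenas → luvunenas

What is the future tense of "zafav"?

vunenas and bola both have last vowel 'a' yet inflect differently (luvunenas, bobola), so the last vowel is not what conditions the rule; whether the stem ends in a vowel or a consonant is.
"zafav" ends in a consonant. The stems ending in a consonant (huzkabbev → luhuzkabbev, vunenas → luvunenas, wuzitep → luwuzitep) add the prefix lu-.
So zafav → luzafav.

luzafav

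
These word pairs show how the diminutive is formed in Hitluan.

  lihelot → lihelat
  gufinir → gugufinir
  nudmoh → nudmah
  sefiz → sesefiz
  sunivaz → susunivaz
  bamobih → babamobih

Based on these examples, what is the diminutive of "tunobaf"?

tutunobaf

"tunobaf" has last vowel 'a'. The one such stem in the data (sunivaz → susunivaz) repeats the first consonant+vowel as a prefix (as do bamobih, sefiz), so the same rule applies.
So tunobaf → tutunobaf.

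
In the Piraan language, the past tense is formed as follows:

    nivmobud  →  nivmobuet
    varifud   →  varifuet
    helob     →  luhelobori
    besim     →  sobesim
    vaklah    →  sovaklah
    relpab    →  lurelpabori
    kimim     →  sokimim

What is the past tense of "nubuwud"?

relpab and vaklah both have last vowel 'a' yet inflect differently (lurelpabori, sovaklah), so the last vowel is not what conditions the rule; the final letter is.
"nubuwud" ends in -d. The stems ending in -d (varifud → varifuet, nivmobud → nivmobuet) drop the final letter and add -et.
So nubuwud → nubuwuet.

nubuwuet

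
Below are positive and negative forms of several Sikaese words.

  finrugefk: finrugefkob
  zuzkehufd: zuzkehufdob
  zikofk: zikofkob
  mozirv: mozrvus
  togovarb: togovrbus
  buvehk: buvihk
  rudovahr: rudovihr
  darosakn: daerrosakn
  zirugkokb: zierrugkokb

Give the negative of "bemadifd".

bemadifdob

finrugefk and buvehk both end in -k yet inflect differently (finrugefkob, buvihk), so the final letter is not what conditions the rule; the second-to-last letter is.
"bemadifd" has second-to-last letter 'f'. The stems whose second-to-last letter is 'f' (finrugefk → finrugefkob, zuzkehufd → zuzkehufdob, zikofk → zikofkob) add -ob.
The other patterns: stems whose second-to-last letter is 'r' delete the last vowel and add -us; stems whose second-to-last letter is 'h' change the last vowel to 'i'; stems whose second-to-last letter is 'k' insert -er- after the first vowel.
So bemadifd → bemadifdob.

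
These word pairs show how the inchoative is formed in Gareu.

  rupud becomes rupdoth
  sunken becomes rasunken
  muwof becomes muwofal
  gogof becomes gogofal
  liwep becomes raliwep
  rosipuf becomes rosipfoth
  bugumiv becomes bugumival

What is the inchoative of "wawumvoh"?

"wawumvoh" has last vowel 'o'. The stems whose last vowel is 'o' (gogof → gogofal, muwof → muwofal) add -al.
So wawumvoh → wawumvohal.

wawumvohal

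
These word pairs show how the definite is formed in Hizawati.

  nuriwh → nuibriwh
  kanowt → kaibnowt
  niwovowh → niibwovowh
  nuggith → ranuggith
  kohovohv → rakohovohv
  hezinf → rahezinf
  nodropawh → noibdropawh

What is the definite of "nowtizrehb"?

ranowtizrehb

nuriwh and nuggith both end in -h yet inflect differently (nuibriwh, ranuggith), so the final letter is not what conditions the rule; the second-to-last letter is.
"nowtizrehb" has second-to-last letter 'h'. The one such stem in the data (kohovohv → rakohovohv) adds the prefix ra-, so the same rule applies.
So nowtizrehb → ranowtizrehb.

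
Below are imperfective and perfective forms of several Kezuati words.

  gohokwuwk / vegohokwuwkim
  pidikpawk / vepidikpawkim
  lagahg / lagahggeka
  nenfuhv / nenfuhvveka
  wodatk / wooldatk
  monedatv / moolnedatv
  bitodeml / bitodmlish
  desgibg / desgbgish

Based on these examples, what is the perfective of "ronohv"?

ronohvveka

gohokwuwk and wodatk both end in -k yet inflect differently (vegohokwuwkim, wooldatk), so the final letter is not what conditions the rule; the second-to-last letter is.
"ronohv" has second-to-last letter 'h'. The stems whose second-to-last letter is 'h' (lagahg → lagahggeka, nenfuhv → nenfuhvveka) double the final consonant and add -eka.
The other patterns: stems whose second-to-last letter is 'w' add ve- … -im around the stem; stems whose second-to-last letter is 't' insert -ol- after the first vowel; stems whose second-to-last letter is 'b' or 'm' delete the last vowel and add -ish.
So ronohv → ronohvveka.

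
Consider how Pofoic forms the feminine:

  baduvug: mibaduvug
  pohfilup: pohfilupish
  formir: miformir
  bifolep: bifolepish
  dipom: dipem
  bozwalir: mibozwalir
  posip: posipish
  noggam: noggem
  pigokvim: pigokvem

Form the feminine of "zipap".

zipapish

pigokvim and posip both have last vowel 'i' yet inflect differently (pigokvem, posipish), so the last vowel is not what conditions the rule; the final letter is.
"zipap" ends in -p. The stems ending in -p (posip → posipish, bifolep → bifolepish, pohfilup → pohfilupish) add -ish.
The other patterns: stems ending in -m change the last vowel to 'e'; stems ending in -g or -r add the prefix mi-.
So zipap → zipapish.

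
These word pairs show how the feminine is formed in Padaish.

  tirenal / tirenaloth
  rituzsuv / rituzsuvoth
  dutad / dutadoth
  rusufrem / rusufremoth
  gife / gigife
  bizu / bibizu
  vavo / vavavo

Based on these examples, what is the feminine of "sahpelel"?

rusufrem and gife both have last vowel 'e' yet inflect differently (rusufremoth, gigife), so the last vowel is not what conditions the rule; whether the stem ends in a vowel or a consonant is.
"sahpelel" ends in a consonant. The stems ending in a consonant (tirenal → tirenaloth, rituzsuv → rituzsuvoth, dutad → dutadoth) add -oth.
The other pattern: stems ending in a vowel repeat the first consonant+vowel as a prefix.
So sahpelel → sahpeleloth.

sahpeleloth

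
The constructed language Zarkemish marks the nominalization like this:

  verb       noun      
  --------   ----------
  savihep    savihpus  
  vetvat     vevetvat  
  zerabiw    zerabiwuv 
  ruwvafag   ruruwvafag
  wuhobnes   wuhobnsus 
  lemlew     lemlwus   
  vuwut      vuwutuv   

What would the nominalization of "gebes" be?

lemlew and zerabiw both end in -w yet inflect differently (lemlwus, zerabiwuv), so the final letter is not what conditions the rule; the last vowel is.
"gebes" has last vowel 'e'. The stems whose last vowel is 'e' (lemlew → lemlwus, wuhobnes → wuhobnsus, savihep → savihpus) delete the last vowel and add -us.
So gebes → gebsus.

gebsus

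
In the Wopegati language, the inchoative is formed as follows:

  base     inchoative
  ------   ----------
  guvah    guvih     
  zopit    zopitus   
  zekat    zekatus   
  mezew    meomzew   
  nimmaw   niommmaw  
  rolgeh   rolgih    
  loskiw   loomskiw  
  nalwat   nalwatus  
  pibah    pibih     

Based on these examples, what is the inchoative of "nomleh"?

guvah and nalwat both have last vowel 'a' yet inflect differently (guvih, nalwatus), so the last vowel is not what conditions the rule; the final letter is.
"nomleh" ends in -h. The stems ending in -h (guvah → guvih, pibah → pibih, rolgeh → rolgih) change the last vowel to 'i'.
So nomleh → nomlih.

nomlih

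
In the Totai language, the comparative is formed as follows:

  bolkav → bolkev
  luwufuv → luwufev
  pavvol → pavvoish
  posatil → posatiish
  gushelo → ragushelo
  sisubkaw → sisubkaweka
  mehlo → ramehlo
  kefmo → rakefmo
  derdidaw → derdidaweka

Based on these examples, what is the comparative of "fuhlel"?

bolkav and sisubkaw both have last vowel 'a' yet inflect differently (bolkev, sisubkaweka), so the last vowel is not what conditions the rule; the final letter is.
"fuhlel" ends in -l. The stems ending in -l (posatil → posatiish, pavvol → pavvoish) drop the final letter and add -ish.
The other patterns: stems ending in -v change the last vowel to 'e'; stems ending in -w add -eka; stems ending in -o add the prefix ra-.
So fuhlel → fuhleish.

fuhleish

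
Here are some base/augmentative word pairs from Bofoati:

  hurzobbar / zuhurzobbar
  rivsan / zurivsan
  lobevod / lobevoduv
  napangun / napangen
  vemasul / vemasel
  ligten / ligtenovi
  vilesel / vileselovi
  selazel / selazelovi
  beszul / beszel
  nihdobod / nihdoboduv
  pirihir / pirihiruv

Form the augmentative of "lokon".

ligten and rivsan both end in -n yet inflect differently (ligtenovi, zurivsan), so the final letter is not what conditions the rule; the last vowel is.
"lokon" has last vowel 'o'. The stems whose last vowel is 'o' (lobevod → lobevoduv, nihdobod → nihdoboduv) add -uv.
So lokon → lokonuv.

lokonuv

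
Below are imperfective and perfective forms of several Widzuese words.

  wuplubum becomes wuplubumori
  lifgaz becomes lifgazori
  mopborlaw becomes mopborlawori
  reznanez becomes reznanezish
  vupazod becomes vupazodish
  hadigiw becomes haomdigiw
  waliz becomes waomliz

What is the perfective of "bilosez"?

bilosezish

lifgaz and reznanez both end in -z yet inflect differently (lifgazori, reznanezish), so the final letter is not what conditions the rule; the last vowel is.
"bilosez" has last vowel 'e'. The one such stem in the data (reznanez → reznanezish) adds -ish, so the same rule applies.
The other patterns: stems whose last vowel is 'a' or 'u' add -ori; stems whose last vowel is 'i' insert -om- after the first vowel.
So bilosez → bilosezish.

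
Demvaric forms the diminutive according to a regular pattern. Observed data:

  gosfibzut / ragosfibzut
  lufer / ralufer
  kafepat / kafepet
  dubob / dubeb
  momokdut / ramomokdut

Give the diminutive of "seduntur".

raseduntur

"seduntur" has last vowel 'u'. The stems whose last vowel is 'u' (gosfibzut → ragosfibzut, momokdut → ramomokdut) add the prefix ra-.
So seduntur → raseduntur.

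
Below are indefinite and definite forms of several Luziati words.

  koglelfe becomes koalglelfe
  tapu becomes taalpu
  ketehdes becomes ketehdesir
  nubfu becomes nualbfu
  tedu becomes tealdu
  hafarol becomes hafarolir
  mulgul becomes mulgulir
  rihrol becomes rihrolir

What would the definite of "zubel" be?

zubelir

ketehdes and koglelfe both have last vowel 'e' yet inflect differently (ketehdesir, koalglelfe), so the last vowel is not what conditions the rule; whether the stem ends in a vowel or a consonant is.
"zubel" ends in a consonant. The stems ending in a consonant (rihrol → rihrolir, ketehdes → ketehdesir, hafarol → hafarolir) add -ir.
So zubel → zubelir.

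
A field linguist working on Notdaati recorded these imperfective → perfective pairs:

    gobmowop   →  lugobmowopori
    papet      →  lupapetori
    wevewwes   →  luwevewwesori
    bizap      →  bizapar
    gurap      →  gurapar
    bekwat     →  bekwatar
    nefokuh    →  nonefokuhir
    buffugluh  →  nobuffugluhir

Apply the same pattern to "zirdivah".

gobmowop and bizap both end in -p yet inflect differently (lugobmowopori, bizapar), so the final letter is not what conditions the rule; the last vowel is.
"zirdivah" has last vowel 'a'. The stems whose last vowel is 'a' (bizap → bizapar, gurap → gurapar, bekwat → bekwatar) add -ar.
The other patterns: stems whose last vowel is 'e' or 'o' add lu- … -ori around the stem; stems whose last vowel is 'u' add no- … -ir around the stem.
So zirdivah → zirdivahar.

zirdivahar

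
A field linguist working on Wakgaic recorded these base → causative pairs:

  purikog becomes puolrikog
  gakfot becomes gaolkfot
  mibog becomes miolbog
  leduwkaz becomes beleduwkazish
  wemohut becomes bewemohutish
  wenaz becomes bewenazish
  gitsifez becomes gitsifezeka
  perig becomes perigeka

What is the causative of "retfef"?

"retfef" has last vowel 'e'. The one such stem in the data (gitsifez → gitsifezeka) adds -eka, so the same rule applies.
So retfef → retfefeka.

retfefeka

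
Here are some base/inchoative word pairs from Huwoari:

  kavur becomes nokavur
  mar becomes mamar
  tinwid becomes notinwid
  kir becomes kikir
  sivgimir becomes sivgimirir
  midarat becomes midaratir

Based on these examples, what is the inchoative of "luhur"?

noluhur

mar and kavur both end in -r yet inflect differently (mamar, nokavur), so the final letter is not what conditions the rule; the number of vowels is.
"luhur" has 2 vowels. The stems with 2 vowels (tinwid → notinwid, kavur → nokavur) add the prefix no-.
The other patterns: stems with 1 vowel repeat the first consonant+vowel as a prefix; stems with 3 vowels add -ir.
So luhur → noluhur.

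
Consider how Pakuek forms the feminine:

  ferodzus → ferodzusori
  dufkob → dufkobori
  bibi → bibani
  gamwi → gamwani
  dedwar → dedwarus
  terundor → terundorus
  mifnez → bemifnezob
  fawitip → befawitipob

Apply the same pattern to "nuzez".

dufkob and terundor both have last vowel 'o' yet inflect differently (dufkobori, terundorus), so the last vowel is not what conditions the rule; the final letter is.
"nuzez" ends in -z. The one such stem in the data (mifnez → bemifnezob) adds be- … -ob around the stem, so the same rule applies.
So nuzez → benuzezob.

benuzezob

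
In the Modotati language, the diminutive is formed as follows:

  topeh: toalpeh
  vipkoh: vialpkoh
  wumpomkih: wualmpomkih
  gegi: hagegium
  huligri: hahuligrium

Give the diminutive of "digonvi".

hadigonvium

"digonvi" ends in -i. The stems ending in -i (gegi → hagegium, huligri → hahuligrium) add ha- … -um around the stem.
The other pattern: stems ending in -h insert -al- after the first vowel.
So digonvi → hadigonvium.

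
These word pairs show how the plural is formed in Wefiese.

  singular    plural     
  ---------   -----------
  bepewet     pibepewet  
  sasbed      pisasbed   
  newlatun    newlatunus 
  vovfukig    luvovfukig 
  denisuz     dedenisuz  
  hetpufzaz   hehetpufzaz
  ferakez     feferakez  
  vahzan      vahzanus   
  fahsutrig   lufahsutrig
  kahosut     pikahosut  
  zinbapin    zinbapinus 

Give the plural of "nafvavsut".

hetpufzaz and vahzan both have last vowel 'a' yet inflect differently (hehetpufzaz, vahzanus), so the last vowel is not what conditions the rule; the final letter is.
"nafvavsut" ends in -t. The stems ending in -t (kahosut → pikahosut, bepewet → pibepewet) add the prefix pi-.
So nafvavsut → pinafvavsut.

pinafvavsut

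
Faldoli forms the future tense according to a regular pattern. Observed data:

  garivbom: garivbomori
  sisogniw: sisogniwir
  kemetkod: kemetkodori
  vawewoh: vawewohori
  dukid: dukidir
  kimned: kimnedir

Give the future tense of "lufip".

kemetkod and kimned both end in -d yet inflect differently (kemetkodori, kimnedir), so the final letter is not what conditions the rule; the last vowel is.
"lufip" has last vowel 'i'. The stems whose last vowel is 'i' (sisogniw → sisogniwir, dukid → dukidir) add -ir.
The other pattern: stems whose last vowel is 'o' add -ori.
So lufip → lufipir.

lufipir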